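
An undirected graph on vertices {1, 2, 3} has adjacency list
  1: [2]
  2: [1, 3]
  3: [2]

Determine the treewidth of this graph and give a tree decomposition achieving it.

The largest bag has 2 vertices, giving width 1; this decomposition certifies tw(G) ≤ 1. Since G has at least one edge (e.g. 1–2), it is not an edgeless graph, so tw(G) ≥ 1. Combining the bounds, tw(G) = 1.

Treewidth 1.
Bags: B1 = {1, 2}  B2 = {2, 3}
Tree: B1–B2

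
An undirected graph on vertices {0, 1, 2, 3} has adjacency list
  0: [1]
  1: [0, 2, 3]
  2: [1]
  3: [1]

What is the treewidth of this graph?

1

A width-1 tree decomposition is:
Bags: B1 = {1, 3}  B2 = {1, 2}  B3 = {0, 1}
Tree: B1–B2, B1–B3
Every bag has size at most 2, so the width is 2 − 1 = 1 and tw(G) ≤ 1. Any graph with an edge has treewidth ≥ 1, and G has the edge 3–1. Therefore the treewidth is 1.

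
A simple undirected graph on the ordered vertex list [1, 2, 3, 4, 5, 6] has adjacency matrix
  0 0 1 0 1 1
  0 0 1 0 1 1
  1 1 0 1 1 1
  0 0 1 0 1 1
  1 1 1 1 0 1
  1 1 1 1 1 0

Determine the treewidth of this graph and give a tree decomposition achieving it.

Each bag holds 4 vertices, so the decomposition has width 3, which upper-bounds the treewidth. For the lower bound, the 4 vertices {1, 3, 5, 6} are pairwise adjacent, and any tree decomposition puts a clique entirely inside one bag — forcing width ≥ 3. The upper and lower bounds meet at 3, so that is the treewidth.

Treewidth 3.
Bags: B1 = {1, 3, 5, 6}  B2 = {3, 4, 5, 6}  B3 = {2, 3, 5, 6}
Tree: B1–B2, B1–B3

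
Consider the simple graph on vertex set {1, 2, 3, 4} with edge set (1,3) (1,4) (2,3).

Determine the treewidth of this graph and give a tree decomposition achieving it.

The largest bag has 2 vertices, giving width 1; this decomposition certifies tw(G) ≤ 1. Any graph with an edge has treewidth ≥ 1, and G has the edge 4–1. Hence tw(G) = 1 exactly.

Treewidth 1.
Bags: B1 = {1, 4}  B2 = {1, 3}  B3 = {2, 3}
Tree: B1–B2, B2–B3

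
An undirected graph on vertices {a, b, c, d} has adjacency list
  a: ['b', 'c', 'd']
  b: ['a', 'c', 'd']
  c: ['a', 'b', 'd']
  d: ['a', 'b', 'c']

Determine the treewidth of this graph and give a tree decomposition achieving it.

With just one bag of size 4, the width is 4 − 1 = 3, so tw(G) ≤ 3. For the lower bound, the 4 vertices {a, b, c, d} are pairwise adjacent, and any tree decomposition puts a clique entirely inside one bag — forcing width ≥ 3. Therefore the treewidth is 3.

Treewidth 3.
One such decomposition:
Bags: B1 = {a, b, c, d}
Tree: (single bag)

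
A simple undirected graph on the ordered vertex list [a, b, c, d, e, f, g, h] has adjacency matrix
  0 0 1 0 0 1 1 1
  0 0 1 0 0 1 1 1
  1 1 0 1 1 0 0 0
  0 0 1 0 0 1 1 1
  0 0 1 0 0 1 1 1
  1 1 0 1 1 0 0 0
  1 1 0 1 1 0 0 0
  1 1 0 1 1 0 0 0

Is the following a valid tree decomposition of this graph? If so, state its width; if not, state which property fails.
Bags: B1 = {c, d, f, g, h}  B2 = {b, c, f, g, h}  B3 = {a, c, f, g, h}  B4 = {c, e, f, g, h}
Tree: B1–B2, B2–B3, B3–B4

Checking the three conditions: (i) the bags cover all of {a, b, c, d, e, f, g, h}; (ii) for each edge, some bag contains both endpoints; (iii) the bags containing any fixed vertex form a subtree. All hold, so the decomposition is valid with width 5 − 1 = 4.

Yes; width 4.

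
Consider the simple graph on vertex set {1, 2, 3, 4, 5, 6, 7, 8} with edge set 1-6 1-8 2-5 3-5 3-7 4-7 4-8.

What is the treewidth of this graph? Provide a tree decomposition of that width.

Treewidth 1.
One such decomposition:
Bags: B1 = {1, 6}  B2 = {1, 8}  B3 = {4, 8}  B4 = {4, 7}  B5 = {3, 7}  B6 = {3, 5}  B7 = {2, 5}
Tree: B1–B2, B2–B3, B3–B4, B4–B5, B5–B6, B6–B7

Every bag has size at most 2, so the width is 2 − 1 = 1 and tw(G) ≤ 1. Since G has at least one edge (e.g. 6–1), it is not an edgeless graph, so tw(G) ≥ 1. The upper and lower bounds meet at 1, so that is the treewidth.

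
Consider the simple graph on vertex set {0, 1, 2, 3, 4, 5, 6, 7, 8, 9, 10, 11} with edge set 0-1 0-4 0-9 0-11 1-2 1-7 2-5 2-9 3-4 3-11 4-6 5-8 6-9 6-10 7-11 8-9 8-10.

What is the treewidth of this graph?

3

A width-3 tree decomposition is:
Bags: B1 = {1, 3, 7, 11}  B2 = {0, 1, 3, 11}  B3 = {0, 1, 3, 4}  B4 = {0, 1, 2, 4}  B5 = {0, 2, 4, 9}  B6 = {2, 4, 6, 9}  B7 = {2, 5, 6, 9}  B8 = {5, 6, 8, 9}  B9 = {5, 6, 8, 10}
Tree: B1–B2, B2–B3, B3–B4, B4–B5, B5–B6, B6–B7, B7–B8, B8–B9
Each bag holds 4 vertices, so the decomposition has width 3, which upper-bounds the treewidth. For the lower bound: the 4 vertex sets {3,7,11}, {1}, {0}, {2,4,6,9} are disjoint, each induces a connected subgraph, and every pair is joined by at least one edge of G. Contracting each set to a single vertex therefore yields K_{4} as a minor, and since treewidth is minor-monotone, tw(G) ≥ tw(K_{4}) = 3. Hence tw(G) = 3 exactly.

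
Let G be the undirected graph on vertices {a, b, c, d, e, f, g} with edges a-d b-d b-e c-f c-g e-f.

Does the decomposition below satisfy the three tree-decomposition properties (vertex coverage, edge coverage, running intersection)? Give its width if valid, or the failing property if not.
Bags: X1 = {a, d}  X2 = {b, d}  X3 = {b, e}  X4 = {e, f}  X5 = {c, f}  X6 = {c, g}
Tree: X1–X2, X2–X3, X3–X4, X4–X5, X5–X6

Vertex coverage: the bags together contain {a, b, c, d, e, f, g}, the full vertex set. Edge coverage: each edge of G has both endpoints in at least one bag. Running intersection: for every vertex, the bags containing it form a connected subtree. All three properties hold, so this is a valid tree decomposition of width max|bag| − 1 = 1, and hence tw(G) ≤ 1.

Yes; width 1.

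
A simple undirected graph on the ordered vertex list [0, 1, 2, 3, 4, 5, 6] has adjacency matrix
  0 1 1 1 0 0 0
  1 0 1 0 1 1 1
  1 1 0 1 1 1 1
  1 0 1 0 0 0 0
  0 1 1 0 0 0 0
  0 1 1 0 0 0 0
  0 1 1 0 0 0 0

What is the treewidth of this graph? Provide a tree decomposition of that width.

The largest bag has 3 vertices, giving width 2; this decomposition certifies tw(G) ≤ 2. On the other hand G contains the 3-clique {0, 1, 2}. A clique must lie in a single bag of any decomposition, so no decomposition can have width below 2. Therefore the treewidth is 2.

Treewidth 2.
One optimal decomposition is:
Bags: B1 = {1, 2, 5}  B2 = {0, 1, 2}  B3 = {1, 2, 6}  B4 = {1, 2, 4}  B5 = {0, 2, 3}
Tree: B1–B2, B1–B3, B2–B4, B2–B5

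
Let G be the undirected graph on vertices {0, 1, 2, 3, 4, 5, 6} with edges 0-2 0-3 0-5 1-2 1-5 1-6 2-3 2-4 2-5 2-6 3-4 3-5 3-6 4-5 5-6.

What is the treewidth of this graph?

A width-3 tree decomposition is:
Bags: B1 = {0, 2, 3, 5}  B2 = {2, 3, 4, 5}  B3 = {2, 3, 5, 6}  B4 = {1, 2, 5, 6}
Tree: B1–B2, B1–B3, B3–B4
Every bag has size at most 4, so the width is 4 − 1 = 3 and tw(G) ≤ 3. On the other hand G contains the 4-clique {1, 2, 5, 6}. A clique must lie in a single bag of any decomposition, so no decomposition can have width below 3. Therefore the treewidth is 3.

3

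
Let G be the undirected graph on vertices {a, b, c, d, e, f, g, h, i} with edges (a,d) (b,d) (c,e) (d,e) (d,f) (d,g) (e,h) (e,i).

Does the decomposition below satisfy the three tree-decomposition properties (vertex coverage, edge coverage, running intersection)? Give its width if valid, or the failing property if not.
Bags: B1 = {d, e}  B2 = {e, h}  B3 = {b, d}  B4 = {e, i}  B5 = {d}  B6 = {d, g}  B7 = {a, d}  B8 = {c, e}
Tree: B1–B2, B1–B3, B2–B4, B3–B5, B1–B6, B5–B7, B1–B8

No — vertex f appears in no bag.

A tree decomposition must satisfy three properties: every vertex lies in some bag; for every edge, both endpoints lie together in some bag; and for every vertex, the bags containing it form a connected subtree. Here vertex f appears in no bag, so the decomposition is invalid.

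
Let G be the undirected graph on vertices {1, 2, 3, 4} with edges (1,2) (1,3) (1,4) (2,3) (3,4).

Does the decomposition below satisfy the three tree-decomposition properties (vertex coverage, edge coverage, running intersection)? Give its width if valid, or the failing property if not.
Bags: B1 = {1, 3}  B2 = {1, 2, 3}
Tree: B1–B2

No — vertex 4 appears in no bag.

A tree decomposition must satisfy three properties: every vertex lies in some bag; for every edge, both endpoints lie together in some bag; and for every vertex, the bags containing it form a connected subtree. Here vertex 4 appears in no bag, so the decomposition is invalid.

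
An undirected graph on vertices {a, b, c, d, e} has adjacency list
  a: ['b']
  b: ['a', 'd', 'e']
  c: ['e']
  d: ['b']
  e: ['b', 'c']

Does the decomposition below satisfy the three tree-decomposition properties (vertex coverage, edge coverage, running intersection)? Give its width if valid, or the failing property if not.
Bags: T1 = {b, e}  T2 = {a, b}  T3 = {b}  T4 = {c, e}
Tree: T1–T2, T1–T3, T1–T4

No — vertex d appears in no bag.

A tree decomposition must satisfy three properties: every vertex lies in some bag; for every edge, both endpoints lie together in some bag; and for every vertex, the bags containing it form a connected subtree. Here vertex d appears in no bag, so the decomposition is invalid.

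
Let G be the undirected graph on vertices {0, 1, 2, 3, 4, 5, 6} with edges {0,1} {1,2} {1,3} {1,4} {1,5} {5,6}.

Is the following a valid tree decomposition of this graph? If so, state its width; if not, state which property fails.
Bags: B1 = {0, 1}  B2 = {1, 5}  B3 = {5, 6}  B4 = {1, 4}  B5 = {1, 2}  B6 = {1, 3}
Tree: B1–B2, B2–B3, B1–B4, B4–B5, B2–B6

Yes; width 1.

Checking the three conditions: (i) the bags cover all of {0, 1, 2, 3, 4, 5, 6}; (ii) for each edge, some bag contains both endpoints; (iii) the bags containing any fixed vertex form a subtree. All hold, so the decomposition is valid with width 2 − 1 = 1.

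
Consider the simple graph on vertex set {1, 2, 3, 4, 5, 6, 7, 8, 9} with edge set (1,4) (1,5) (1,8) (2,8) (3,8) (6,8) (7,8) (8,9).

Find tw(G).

1

A width-1 tree decomposition is:
Bags: B1 = {1, 8}  B2 = {8, 9}  B3 = {1, 4}  B4 = {1, 5}  B5 = {2, 8}  B6 = {6, 8}  B7 = {3, 8}  B8 = {7, 8}
Tree: B1–B2, B1–B3, B3–B4, B2–B5, B2–B6, B2–B7, B6–B8
Each bag holds 2 vertices, so the decomposition has width 1, which upper-bounds the treewidth. G has an edge, so its treewidth is at least 1. Hence tw(G) = 1 exactly.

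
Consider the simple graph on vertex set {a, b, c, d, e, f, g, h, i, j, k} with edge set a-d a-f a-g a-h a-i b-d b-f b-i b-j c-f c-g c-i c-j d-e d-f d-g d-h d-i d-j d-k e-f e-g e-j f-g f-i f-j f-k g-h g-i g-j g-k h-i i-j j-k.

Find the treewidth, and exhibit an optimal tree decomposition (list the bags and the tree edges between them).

Each bag holds 5 vertices, so the decomposition has width 4, which upper-bounds the treewidth. On the other hand G contains the 5-clique {a, d, g, h, i}. A clique must lie in a single bag of any decomposition, so no decomposition can have width below 4. Therefore the treewidth is 4.

Treewidth 4.
One optimal decomposition is:
Bags: B1 = {d, f, g, i, j}  B2 = {c, f, g, i, j}  B3 = {a, d, f, g, i}  B4 = {d, e, f, g, j}  B5 = {d, f, g, j, k}  B6 = {a, d, g, h, i}  B7 = {b, d, f, i, j}
Tree: B1–B2, B1–B3, B1–B4, B1–B5, B3–B6, B1–B7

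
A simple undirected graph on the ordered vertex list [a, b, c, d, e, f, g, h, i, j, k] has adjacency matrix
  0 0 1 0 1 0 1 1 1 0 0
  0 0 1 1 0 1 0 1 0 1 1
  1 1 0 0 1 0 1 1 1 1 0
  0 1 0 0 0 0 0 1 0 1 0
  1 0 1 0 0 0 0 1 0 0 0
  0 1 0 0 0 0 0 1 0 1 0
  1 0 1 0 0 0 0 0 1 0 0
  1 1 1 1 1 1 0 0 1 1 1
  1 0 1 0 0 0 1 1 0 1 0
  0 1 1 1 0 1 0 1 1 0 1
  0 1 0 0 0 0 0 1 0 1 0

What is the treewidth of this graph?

A width-3 tree decomposition is:
Bags: B1 = {c, h, i, j}  B2 = {b, c, h, j}  B3 = {b, h, j, k}  B4 = {b, d, h, j}  B5 = {a, c, h, i}  B6 = {a, c, g, i}  B7 = {a, c, e, h}  B8 = {b, f, h, j}
Tree: B1–B2, B2–B3, B2–B4, B1–B5, B5–B6, B5–B7, B3–B8
Every bag has size at most 4, so the width is 4 − 1 = 3 and tw(G) ≤ 3. On the other hand G contains the 4-clique {a, c, g, i}. A clique must lie in a single bag of any decomposition, so no decomposition can have width below 3. The upper and lower bounds meet at 3, so that is the treewidth.

3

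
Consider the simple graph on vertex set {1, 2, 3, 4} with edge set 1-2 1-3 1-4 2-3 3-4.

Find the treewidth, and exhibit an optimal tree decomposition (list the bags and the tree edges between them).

Every bag has size at most 3, so the width is 3 − 1 = 2 and tw(G) ≤ 2. Conversely, {1, 2, 3} is a clique of size 3, and the vertices of any clique must share a bag in every tree decomposition; so some bag has ≥ 3 vertices and tw(G) ≥ 2. The upper and lower bounds meet at 2, so that is the treewidth.

Treewidth 2.
One optimal decomposition is:
Bags: B1 = {1, 2, 3}  B2 = {1, 3, 4}
Tree: B1–B2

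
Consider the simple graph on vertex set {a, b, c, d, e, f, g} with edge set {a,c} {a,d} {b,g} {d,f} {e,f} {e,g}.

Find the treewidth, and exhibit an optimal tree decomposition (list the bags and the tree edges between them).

Each bag holds 2 vertices, so the decomposition has width 1, which upper-bounds the treewidth. G has an edge, so its treewidth is at least 1. The upper and lower bounds meet at 1, so that is the treewidth.

Treewidth 1.
One optimal decomposition is:
Bags: B1 = {a, c}  B2 = {a, d}  B3 = {d, f}  B4 = {e, f}  B5 = {e, g}  B6 = {b, g}
Tree: B1–B2, B2–B3, B3–B4, B4–B5, B5–B6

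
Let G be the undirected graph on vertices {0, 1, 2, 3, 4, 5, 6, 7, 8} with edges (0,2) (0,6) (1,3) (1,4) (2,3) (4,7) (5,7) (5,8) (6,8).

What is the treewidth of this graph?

A width-2 tree decomposition is:
Bags: B1 = {1, 3, 4}  B2 = {2, 3, 4}  B3 = {0, 2, 4}  B4 = {0, 4, 6}  B5 = {4, 6, 8}  B6 = {4, 5, 8}  B7 = {4, 5, 7}
Tree: B1–B2, B2–B3, B3–B4, B4–B5, B5–B6, B6–B7
Every bag has size at most 3, so the width is 3 − 1 = 2 and tw(G) ≤ 2. For the lower bound, G contains the cycle 4–1–3–2–0–6–8–5–7–4, so G is not a forest; only forests have treewidth ≤ 1, hence tw(G) ≥ 2. Combining the bounds, tw(G) = 2.

2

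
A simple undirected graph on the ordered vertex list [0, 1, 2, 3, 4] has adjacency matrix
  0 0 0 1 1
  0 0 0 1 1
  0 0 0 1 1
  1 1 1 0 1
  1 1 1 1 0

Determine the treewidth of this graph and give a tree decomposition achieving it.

The largest bag has 3 vertices, giving width 2; this decomposition certifies tw(G) ≤ 2. For the lower bound, the 3 vertices {0, 3, 4} are pairwise adjacent, and any tree decomposition puts a clique entirely inside one bag — forcing width ≥ 2. Combining the bounds, tw(G) = 2.

Treewidth 2.
Bags: B1 = {0, 3, 4}  B2 = {2, 3, 4}  B3 = {1, 3, 4}
Tree: B1–B2, B1–B3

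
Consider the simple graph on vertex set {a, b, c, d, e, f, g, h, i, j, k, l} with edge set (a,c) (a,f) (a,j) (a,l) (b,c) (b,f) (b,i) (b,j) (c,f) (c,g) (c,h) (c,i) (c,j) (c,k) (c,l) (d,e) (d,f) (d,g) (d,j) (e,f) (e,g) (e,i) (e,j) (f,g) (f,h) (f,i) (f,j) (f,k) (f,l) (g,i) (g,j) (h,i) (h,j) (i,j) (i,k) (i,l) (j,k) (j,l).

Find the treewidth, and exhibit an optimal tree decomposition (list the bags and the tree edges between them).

Treewidth 4.
One optimal decomposition is:
Bags: B1 = {c, f, i, j, l}  B2 = {c, f, i, j, k}  B3 = {c, f, g, i, j}  B4 = {a, c, f, j, l}  B5 = {e, f, g, i, j}  B6 = {c, f, h, i, j}  B7 = {b, c, f, i, j}  B8 = {d, e, f, g, j}
Tree: B1–B2, B1–B3, B1–B4, B3–B5, B3–B6, B3–B7, B5–B8

Each bag holds 5 vertices, so the decomposition has width 4, which upper-bounds the treewidth. For the lower bound, the 5 vertices {d, e, f, g, j} are pairwise adjacent, and any tree decomposition puts a clique entirely inside one bag — forcing width ≥ 4. Therefore the treewidth is 4.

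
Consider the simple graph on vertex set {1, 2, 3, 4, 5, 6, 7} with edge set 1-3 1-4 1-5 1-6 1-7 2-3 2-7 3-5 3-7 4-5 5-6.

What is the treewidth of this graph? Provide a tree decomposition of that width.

Each bag holds 3 vertices, so the decomposition has width 2, which upper-bounds the treewidth. Conversely, {1, 3, 5} is a clique of size 3, and the vertices of any clique must share a bag in every tree decomposition; so some bag has ≥ 3 vertices and tw(G) ≥ 2. Combining the bounds, tw(G) = 2.

Treewidth 2.
One such decomposition:
Bags: B1 = {1, 3, 5}  B2 = {1, 4, 5}  B3 = {1, 3, 7}  B4 = {1, 5, 6}  B5 = {2, 3, 7}
Tree: B1–B2, B1–B3, B2–B4, B3–B5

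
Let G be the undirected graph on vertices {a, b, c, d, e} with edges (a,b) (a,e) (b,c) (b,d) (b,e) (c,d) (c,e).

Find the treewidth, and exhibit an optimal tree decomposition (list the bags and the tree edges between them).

Treewidth 2.
One such decomposition:
Bags: B1 = {a, b, e}  B2 = {b, c, e}  B3 = {b, c, d}
Tree: B1–B2, B2–B3

Every bag has size at most 3, so the width is 3 − 1 = 2 and tw(G) ≤ 2. Conversely, {b, c, d} is a clique of size 3, and the vertices of any clique must share a bag in every tree decomposition; so some bag has ≥ 3 vertices and tw(G) ≥ 2. The upper and lower bounds meet at 2, so that is the treewidth.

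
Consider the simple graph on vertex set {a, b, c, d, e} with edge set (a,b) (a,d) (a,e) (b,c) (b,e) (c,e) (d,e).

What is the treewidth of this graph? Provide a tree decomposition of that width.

Treewidth 2.
One such decomposition:
Bags: B1 = {a, b, e}  B2 = {a, d, e}  B3 = {b, c, e}
Tree: B1–B2, B1–B3

Each bag holds 3 vertices, so the decomposition has width 2, which upper-bounds the treewidth. For the lower bound, the 3 vertices {b, c, e} are pairwise adjacent, and any tree decomposition puts a clique entirely inside one bag — forcing width ≥ 2. Therefore the treewidth is 2.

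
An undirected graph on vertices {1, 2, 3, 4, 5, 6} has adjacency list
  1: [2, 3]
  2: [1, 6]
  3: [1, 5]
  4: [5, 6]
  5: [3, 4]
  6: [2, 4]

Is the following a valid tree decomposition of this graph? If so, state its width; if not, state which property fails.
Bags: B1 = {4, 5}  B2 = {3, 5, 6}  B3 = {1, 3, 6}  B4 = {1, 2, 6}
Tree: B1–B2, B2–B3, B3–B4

No — edge (6,4) lies in no bag.

A tree decomposition must satisfy three properties: every vertex lies in some bag; for every edge, both endpoints lie together in some bag; and for every vertex, the bags containing it form a connected subtree. Here edge (6,4) lies in no bag, so the decomposition is invalid.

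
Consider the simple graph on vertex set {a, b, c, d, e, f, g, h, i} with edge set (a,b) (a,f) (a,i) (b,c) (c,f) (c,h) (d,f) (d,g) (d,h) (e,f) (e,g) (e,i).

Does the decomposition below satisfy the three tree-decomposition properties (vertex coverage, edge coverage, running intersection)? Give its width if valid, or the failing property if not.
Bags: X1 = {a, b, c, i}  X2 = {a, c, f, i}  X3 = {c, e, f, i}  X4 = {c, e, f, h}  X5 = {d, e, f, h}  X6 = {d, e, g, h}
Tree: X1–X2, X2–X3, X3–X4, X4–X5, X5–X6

Yes; width 3.

Every vertex of G appears in some bag (union = {a, b, c, d, e, f, g, h, i}); every edge is covered by a bag; and for each vertex v the set of bags containing v is connected in the bag tree. The decomposition is therefore valid. The largest bag has 4 vertices, so the width is 3.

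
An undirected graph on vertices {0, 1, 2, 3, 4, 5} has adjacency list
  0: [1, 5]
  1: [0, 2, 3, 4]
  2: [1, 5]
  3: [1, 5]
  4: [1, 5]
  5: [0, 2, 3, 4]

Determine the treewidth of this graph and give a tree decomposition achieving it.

Treewidth 2.
Bags: B1 = {1, 2, 5}  B2 = {1, 4, 5}  B3 = {1, 3, 5}  B4 = {0, 1, 5}
Tree: B1–B2, B2–B3, B3–B4

Every bag has size at most 3, so the width is 3 − 1 = 2 and tw(G) ≤ 2. For the lower bound, G contains the cycle 2–5–4–1–2, so G is not a forest; only forests have treewidth ≤ 1, hence tw(G) ≥ 2. Combining the bounds, tw(G) = 2.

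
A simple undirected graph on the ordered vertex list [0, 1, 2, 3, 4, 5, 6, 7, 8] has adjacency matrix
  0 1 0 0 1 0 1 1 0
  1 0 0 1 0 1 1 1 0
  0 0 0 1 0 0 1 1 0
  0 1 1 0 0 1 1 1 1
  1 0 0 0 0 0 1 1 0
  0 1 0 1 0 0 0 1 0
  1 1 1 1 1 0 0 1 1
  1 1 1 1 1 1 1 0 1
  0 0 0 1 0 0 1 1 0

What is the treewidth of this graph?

A width-3 tree decomposition is:
Bags: B1 = {0, 1, 6, 7}  B2 = {0, 4, 6, 7}  B3 = {1, 3, 6, 7}  B4 = {2, 3, 6, 7}  B5 = {3, 6, 7, 8}  B6 = {1, 3, 5, 7}
Tree: B1–B2, B1–B3, B3–B4, B3–B5, B3–B6
Every bag has size at most 4, so the width is 4 − 1 = 3 and tw(G) ≤ 3. On the other hand G contains the 4-clique {1, 3, 5, 7}. A clique must lie in a single bag of any decomposition, so no decomposition can have width below 3. Hence tw(G) = 3 exactly.

3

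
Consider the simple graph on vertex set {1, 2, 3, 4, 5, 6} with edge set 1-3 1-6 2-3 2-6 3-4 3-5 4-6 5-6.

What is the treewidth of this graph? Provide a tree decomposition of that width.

Every bag has size at most 3, so the width is 3 − 1 = 2 and tw(G) ≤ 2. The edges 6–2–3–1–6 form a cycle, so G is not a tree and its treewidth is at least 2. The upper and lower bounds meet at 2, so that is the treewidth.

Treewidth 2.
Bags: B1 = {2, 3, 6}  B2 = {1, 3, 6}  B3 = {3, 4, 6}  B4 = {3, 5, 6}
Tree: B1–B2, B2–B3, B3–B4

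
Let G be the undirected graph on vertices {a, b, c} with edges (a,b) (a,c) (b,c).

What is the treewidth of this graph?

2

A width-2 tree decomposition is:
Bags: B1 = {a, b, c}
Tree: (single bag)
A single bag containing all 3 vertices is trivially a valid decomposition of width 2. For the lower bound, the 3 vertices {a, b, c} are pairwise adjacent, and any tree decomposition puts a clique entirely inside one bag — forcing width ≥ 2. The upper and lower bounds meet at 2, so that is the treewidth.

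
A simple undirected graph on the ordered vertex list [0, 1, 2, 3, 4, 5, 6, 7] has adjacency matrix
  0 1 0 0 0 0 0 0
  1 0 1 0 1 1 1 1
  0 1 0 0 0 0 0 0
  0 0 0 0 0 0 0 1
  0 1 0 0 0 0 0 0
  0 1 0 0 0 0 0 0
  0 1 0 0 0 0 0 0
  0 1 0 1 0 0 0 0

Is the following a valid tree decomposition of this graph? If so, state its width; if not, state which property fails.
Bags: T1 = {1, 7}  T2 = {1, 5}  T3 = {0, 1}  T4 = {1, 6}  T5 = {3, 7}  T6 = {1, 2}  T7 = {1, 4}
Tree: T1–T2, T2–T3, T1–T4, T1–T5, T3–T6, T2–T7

Yes; width 1.

Checking the three conditions: (i) the bags cover all of {0, 1, 2, 3, 4, 5, 6, 7}; (ii) for each edge, some bag contains both endpoints; (iii) the bags containing any fixed vertex form a subtree. All hold, so the decomposition is valid with width 2 − 1 = 1.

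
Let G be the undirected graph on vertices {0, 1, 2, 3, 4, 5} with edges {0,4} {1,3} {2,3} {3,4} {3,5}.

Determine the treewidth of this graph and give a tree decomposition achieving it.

The largest bag has 2 vertices, giving width 1; this decomposition certifies tw(G) ≤ 1. G has an edge, so its treewidth is at least 1. Therefore the treewidth is 1.

Treewidth 1.
One optimal decomposition is:
Bags: B1 = {3, 5}  B2 = {3, 4}  B3 = {1, 3}  B4 = {2, 3}  B5 = {0, 4}
Tree: B1–B2, B2–B3, B2–B4, B2–B5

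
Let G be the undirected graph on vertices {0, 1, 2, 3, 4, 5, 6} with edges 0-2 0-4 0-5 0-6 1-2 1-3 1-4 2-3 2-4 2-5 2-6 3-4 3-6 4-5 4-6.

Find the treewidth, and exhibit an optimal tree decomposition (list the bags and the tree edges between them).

Treewidth 3.
One optimal decomposition is:
Bags: B1 = {2, 3, 4, 6}  B2 = {1, 2, 3, 4}  B3 = {0, 2, 4, 6}  B4 = {0, 2, 4, 5}
Tree: B1–B2, B1–B3, B3–B4

Every bag has size at most 4, so the width is 4 − 1 = 3 and tw(G) ≤ 3. For the lower bound, the 4 vertices {0, 2, 4, 5} are pairwise adjacent, and any tree decomposition puts a clique entirely inside one bag — forcing width ≥ 3. Therefore the treewidth is 3.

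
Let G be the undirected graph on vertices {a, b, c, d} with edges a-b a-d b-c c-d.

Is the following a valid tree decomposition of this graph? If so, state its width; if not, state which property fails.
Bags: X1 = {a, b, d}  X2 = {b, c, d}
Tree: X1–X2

Checking the three conditions: (i) the bags cover all of {a, b, c, d}; (ii) for each edge, some bag contains both endpoints; (iii) the bags containing any fixed vertex form a subtree. All hold, so the decomposition is valid with width 3 − 1 = 2.

Yes; width 2.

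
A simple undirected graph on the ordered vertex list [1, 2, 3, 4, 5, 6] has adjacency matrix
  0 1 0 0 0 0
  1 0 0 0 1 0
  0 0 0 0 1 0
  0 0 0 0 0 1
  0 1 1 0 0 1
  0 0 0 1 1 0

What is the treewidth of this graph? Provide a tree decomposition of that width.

Treewidth 1.
One optimal decomposition is:
Bags: B1 = {2, 5}  B2 = {3, 5}  B3 = {1, 2}  B4 = {5, 6}  B5 = {4, 6}
Tree: B1–B2, B1–B3, B2–B4, B4–B5

Each bag holds 2 vertices, so the decomposition has width 1, which upper-bounds the treewidth. Since G has at least one edge (e.g. 2–5), it is not an edgeless graph, so tw(G) ≥ 1. Therefore the treewidth is 1.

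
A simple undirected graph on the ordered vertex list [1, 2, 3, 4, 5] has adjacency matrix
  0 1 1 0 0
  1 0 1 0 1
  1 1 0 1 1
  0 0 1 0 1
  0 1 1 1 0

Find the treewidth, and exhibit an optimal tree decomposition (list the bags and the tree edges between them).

Treewidth 2.
One such decomposition:
Bags: B1 = {2, 3, 5}  B2 = {1, 2, 3}  B3 = {3, 4, 5}
Tree: B1–B2, B1–B3

The largest bag has 3 vertices, giving width 2; this decomposition certifies tw(G) ≤ 2. Conversely, {1, 2, 3} is a clique of size 3, and the vertices of any clique must share a bag in every tree decomposition; so some bag has ≥ 3 vertices and tw(G) ≥ 2. Combining the bounds, tw(G) = 2.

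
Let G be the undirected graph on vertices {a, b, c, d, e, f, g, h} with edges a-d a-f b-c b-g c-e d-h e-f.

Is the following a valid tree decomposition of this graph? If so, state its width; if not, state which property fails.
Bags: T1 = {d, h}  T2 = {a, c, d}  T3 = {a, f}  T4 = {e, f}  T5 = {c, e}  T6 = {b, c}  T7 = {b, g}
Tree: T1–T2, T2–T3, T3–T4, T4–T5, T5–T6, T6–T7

No — bags containing vertex c are not connected in the tree.

A tree decomposition must satisfy three properties: every vertex lies in some bag; for every edge, both endpoints lie together in some bag; and for every vertex, the bags containing it form a connected subtree. Here bags containing vertex c are not connected in the tree, so the decomposition is invalid.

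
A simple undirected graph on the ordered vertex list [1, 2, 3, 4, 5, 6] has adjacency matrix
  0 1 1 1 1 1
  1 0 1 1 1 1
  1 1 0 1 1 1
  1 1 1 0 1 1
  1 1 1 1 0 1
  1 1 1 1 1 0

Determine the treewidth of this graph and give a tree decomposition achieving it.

With just one bag of size 6, the width is 6 − 1 = 5, so tw(G) ≤ 5. For the lower bound, the 6 vertices {1, 2, 3, 4, 5, 6} are pairwise adjacent, and any tree decomposition puts a clique entirely inside one bag — forcing width ≥ 5. Hence tw(G) = 5 exactly.

Treewidth 5.
One optimal decomposition is:
Bags: B1 = {1, 2, 3, 4, 5, 6}
Tree: (single bag)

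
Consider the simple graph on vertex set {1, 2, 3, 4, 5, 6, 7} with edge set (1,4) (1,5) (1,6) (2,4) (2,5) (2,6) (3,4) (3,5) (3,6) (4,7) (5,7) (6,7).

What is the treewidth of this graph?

3

A width-3 tree decomposition is:
Bags: B1 = {1, 4, 5, 6}  B2 = {3, 4, 5, 6}  B3 = {4, 5, 6, 7}  B4 = {2, 4, 5, 6}
Tree: B1–B2, B2–B3, B3–B4
Every bag has size at most 4, so the width is 4 − 1 = 3 and tw(G) ≤ 3. For the lower bound: the 4 vertex sets {1,6}, {3,5}, {4}, {7} are disjoint, each induces a connected subgraph, and every pair is joined by at least one edge of G. Contracting each set to a single vertex therefore yields K_{4} as a minor, and since treewidth is minor-monotone, tw(G) ≥ tw(K_{4}) = 3. Hence tw(G) = 3 exactly.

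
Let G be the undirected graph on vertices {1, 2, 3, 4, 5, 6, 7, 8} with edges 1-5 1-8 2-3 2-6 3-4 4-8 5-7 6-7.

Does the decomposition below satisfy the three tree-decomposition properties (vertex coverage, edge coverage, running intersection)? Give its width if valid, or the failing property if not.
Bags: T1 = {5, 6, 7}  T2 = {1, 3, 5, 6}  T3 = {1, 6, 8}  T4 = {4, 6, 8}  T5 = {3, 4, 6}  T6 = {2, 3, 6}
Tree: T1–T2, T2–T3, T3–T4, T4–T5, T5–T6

A tree decomposition must satisfy three properties: every vertex lies in some bag; for every edge, both endpoints lie together in some bag; and for every vertex, the bags containing it form a connected subtree. Here bags containing vertex 3 are not connected in the tree, so the decomposition is invalid.

No — bags containing vertex 3 are not connected in the tree.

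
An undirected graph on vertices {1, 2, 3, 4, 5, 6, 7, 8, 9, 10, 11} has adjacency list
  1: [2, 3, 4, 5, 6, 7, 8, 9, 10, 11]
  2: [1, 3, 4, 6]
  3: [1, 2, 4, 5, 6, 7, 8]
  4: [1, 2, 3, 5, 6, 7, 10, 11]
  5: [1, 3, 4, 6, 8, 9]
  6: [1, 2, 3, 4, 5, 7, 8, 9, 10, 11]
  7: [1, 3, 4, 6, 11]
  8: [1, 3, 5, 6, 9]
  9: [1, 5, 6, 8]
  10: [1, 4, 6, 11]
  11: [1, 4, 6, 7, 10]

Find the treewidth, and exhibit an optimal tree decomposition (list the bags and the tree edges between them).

Each bag holds 5 vertices, so the decomposition has width 4, which upper-bounds the treewidth. Conversely, {1, 5, 6, 8, 9} is a clique of size 5, and the vertices of any clique must share a bag in every tree decomposition; so some bag has ≥ 5 vertices and tw(G) ≥ 4. Therefore the treewidth is 4.

Treewidth 4.
One optimal decomposition is:
Bags: B1 = {1, 4, 6, 7, 11}  B2 = {1, 3, 4, 6, 7}  B3 = {1, 3, 4, 5, 6}  B4 = {1, 3, 5, 6, 8}  B5 = {1, 2, 3, 4, 6}  B6 = {1, 4, 6, 10, 11}  B7 = {1, 5, 6, 8, 9}
Tree: B1–B2, B2–B3, B3–B4, B2–B5, B1–B6, B4–B7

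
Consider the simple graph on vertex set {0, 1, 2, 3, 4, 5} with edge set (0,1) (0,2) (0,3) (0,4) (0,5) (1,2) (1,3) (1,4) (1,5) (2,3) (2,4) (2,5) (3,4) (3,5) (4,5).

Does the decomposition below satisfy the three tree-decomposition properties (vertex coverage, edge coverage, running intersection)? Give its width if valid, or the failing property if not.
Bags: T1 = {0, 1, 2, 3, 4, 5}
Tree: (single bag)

Every vertex of G appears in some bag (union = {0, 1, 2, 3, 4, 5}); every edge is covered by a bag; and for each vertex v the set of bags containing v is connected in the bag tree. The decomposition is therefore valid. The largest bag has 6 vertices, so the width is 5.

Yes; width 5.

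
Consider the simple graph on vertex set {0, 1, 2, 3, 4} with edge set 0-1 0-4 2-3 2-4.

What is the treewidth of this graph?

1

A width-1 tree decomposition is:
Bags: B1 = {0, 1}  B2 = {0, 4}  B3 = {2, 4}  B4 = {2, 3}
Tree: B1–B2, B2–B3, B3–B4
The largest bag has 2 vertices, giving width 1; this decomposition certifies tw(G) ≤ 1. Since G has at least one edge (e.g. 1–0), it is not an edgeless graph, so tw(G) ≥ 1. Therefore the treewidth is 1.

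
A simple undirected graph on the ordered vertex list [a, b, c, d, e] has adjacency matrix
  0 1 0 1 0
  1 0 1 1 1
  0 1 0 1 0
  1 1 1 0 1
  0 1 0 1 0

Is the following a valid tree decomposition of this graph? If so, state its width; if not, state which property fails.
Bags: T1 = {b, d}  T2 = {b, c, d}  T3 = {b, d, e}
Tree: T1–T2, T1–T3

A tree decomposition must satisfy three properties: every vertex lies in some bag; for every edge, both endpoints lie together in some bag; and for every vertex, the bags containing it form a connected subtree. Here vertex a appears in no bag, so the decomposition is invalid.

No — vertex a appears in no bag.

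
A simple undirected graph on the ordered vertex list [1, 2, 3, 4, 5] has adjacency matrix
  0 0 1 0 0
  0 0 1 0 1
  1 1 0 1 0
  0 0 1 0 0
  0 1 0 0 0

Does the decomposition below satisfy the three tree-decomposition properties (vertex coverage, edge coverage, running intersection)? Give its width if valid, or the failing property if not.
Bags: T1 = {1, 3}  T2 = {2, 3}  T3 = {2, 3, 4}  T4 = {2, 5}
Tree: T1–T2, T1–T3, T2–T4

No — bags containing vertex 2 are not connected in the tree.

A tree decomposition must satisfy three properties: every vertex lies in some bag; for every edge, both endpoints lie together in some bag; and for every vertex, the bags containing it form a connected subtree. Here bags containing vertex 2 are not connected in the tree, so the decomposition is invalid.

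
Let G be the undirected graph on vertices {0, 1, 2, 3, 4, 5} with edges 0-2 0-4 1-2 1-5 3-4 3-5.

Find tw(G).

A width-2 tree decomposition is:
Bags: B1 = {0, 3, 4}  B2 = {0, 3, 5}  B3 = {0, 1, 5}  B4 = {0, 1, 2}
Tree: B1–B2, B2–B3, B3–B4
Each bag holds 3 vertices, so the decomposition has width 2, which upper-bounds the treewidth. For the lower bound, G contains the cycle 0–4–3–5–1–2–0, so G is not a forest; only forests have treewidth ≤ 1, hence tw(G) ≥ 2. Combining the bounds, tw(G) = 2.

2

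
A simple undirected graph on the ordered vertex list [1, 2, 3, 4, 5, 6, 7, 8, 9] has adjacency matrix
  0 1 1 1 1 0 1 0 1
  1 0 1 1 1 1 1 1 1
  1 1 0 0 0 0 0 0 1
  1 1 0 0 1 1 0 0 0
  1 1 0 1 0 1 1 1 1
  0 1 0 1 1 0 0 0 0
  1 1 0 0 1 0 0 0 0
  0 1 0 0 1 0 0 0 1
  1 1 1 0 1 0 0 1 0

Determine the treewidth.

A width-3 tree decomposition is:
Bags: B1 = {1, 2, 4, 5}  B2 = {1, 2, 5, 7}  B3 = {2, 4, 5, 6}  B4 = {1, 2, 5, 9}  B5 = {1, 2, 3, 9}  B6 = {2, 5, 8, 9}
Tree: B1–B2, B1–B3, B2–B4, B4–B5, B4–B6
The largest bag has 4 vertices, giving width 3; this decomposition certifies tw(G) ≤ 3. For the lower bound, the 4 vertices {1, 2, 3, 9} are pairwise adjacent, and any tree decomposition puts a clique entirely inside one bag — forcing width ≥ 3. The upper and lower bounds meet at 3, so that is the treewidth.

3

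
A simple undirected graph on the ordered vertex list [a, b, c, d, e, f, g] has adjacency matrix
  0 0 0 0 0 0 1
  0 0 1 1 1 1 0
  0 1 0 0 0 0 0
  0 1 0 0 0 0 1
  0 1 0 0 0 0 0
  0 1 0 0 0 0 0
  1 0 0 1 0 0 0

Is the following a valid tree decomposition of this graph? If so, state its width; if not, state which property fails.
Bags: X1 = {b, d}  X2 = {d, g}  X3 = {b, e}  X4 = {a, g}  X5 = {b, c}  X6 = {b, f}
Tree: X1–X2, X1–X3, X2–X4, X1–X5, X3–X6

Checking the three conditions: (i) the bags cover all of {a, b, c, d, e, f, g}; (ii) for each edge, some bag contains both endpoints; (iii) the bags containing any fixed vertex form a subtree. All hold, so the decomposition is valid with width 2 − 1 = 1.

Yes; width 1.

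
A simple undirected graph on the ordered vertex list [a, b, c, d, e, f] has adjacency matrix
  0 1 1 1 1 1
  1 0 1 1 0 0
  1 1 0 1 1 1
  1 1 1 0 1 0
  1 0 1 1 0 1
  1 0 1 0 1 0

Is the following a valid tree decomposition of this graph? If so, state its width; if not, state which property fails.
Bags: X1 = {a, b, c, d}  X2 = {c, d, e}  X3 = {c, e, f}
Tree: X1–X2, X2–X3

No — edge (a,e) lies in no bag.

A tree decomposition must satisfy three properties: every vertex lies in some bag; for every edge, both endpoints lie together in some bag; and for every vertex, the bags containing it form a connected subtree. Here edge (a,e) lies in no bag, so the decomposition is invalid.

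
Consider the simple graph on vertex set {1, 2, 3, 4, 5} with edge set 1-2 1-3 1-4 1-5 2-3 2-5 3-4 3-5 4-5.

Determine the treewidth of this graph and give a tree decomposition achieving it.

The largest bag has 4 vertices, giving width 3; this decomposition certifies tw(G) ≤ 3. Conversely, {1, 2, 3, 5} is a clique of size 4, and the vertices of any clique must share a bag in every tree decomposition; so some bag has ≥ 4 vertices and tw(G) ≥ 3. The upper and lower bounds meet at 3, so that is the treewidth.

Treewidth 3.
One such decomposition:
Bags: B1 = {1, 3, 4, 5}  B2 = {1, 2, 3, 5}
Tree: B1–B2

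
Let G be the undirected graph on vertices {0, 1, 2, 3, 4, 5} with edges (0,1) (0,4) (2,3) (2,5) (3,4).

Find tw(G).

1

A width-1 tree decomposition is:
Bags: B1 = {0, 1}  B2 = {0, 4}  B3 = {3, 4}  B4 = {2, 3}  B5 = {2, 5}
Tree: B1–B2, B2–B3, B3–B4, B4–B5
The largest bag has 2 vertices, giving width 1; this decomposition certifies tw(G) ≤ 1. Any graph with an edge has treewidth ≥ 1, and G has the edge 1–0. Hence tw(G) = 1 exactly.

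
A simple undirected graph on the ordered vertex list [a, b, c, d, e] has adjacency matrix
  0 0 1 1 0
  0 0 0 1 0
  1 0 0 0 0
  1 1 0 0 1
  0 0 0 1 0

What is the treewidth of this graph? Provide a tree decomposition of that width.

Each bag holds 2 vertices, so the decomposition has width 1, which upper-bounds the treewidth. Any graph with an edge has treewidth ≥ 1, and G has the edge b–d. Therefore the treewidth is 1.

Treewidth 1.
Bags: B1 = {b, d}  B2 = {a, d}  B3 = {d, e}  B4 = {a, c}
Tree: B1–B2, B1–B3, B2–B4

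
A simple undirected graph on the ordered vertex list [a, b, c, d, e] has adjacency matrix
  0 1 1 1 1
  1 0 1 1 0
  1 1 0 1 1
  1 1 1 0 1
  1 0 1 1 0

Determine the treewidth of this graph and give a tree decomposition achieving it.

Treewidth 3.
Bags: B1 = {a, c, d, e}  B2 = {a, b, c, d}
Tree: B1–B2

The largest bag has 4 vertices, giving width 3; this decomposition certifies tw(G) ≤ 3. On the other hand G contains the 4-clique {a, c, d, e}. A clique must lie in a single bag of any decomposition, so no decomposition can have width below 3. Hence tw(G) = 3 exactly.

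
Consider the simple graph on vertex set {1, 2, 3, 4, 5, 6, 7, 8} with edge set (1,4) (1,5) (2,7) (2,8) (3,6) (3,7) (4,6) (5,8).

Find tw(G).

2

A width-2 tree decomposition is:
Bags: B1 = {1, 4, 6}  B2 = {1, 3, 6}  B3 = {1, 3, 7}  B4 = {1, 2, 7}  B5 = {1, 2, 8}  B6 = {1, 5, 8}
Tree: B1–B2, B2–B3, B3–B4, B4–B5, B5–B6
The largest bag has 3 vertices, giving width 2; this decomposition certifies tw(G) ≤ 2. Since 1–4–6–3–7–2–8–5–1 is a cycle in G, G is not acyclic. Forests are exactly the graphs of treewidth ≤ 1, so tw(G) ≥ 2. The upper and lower bounds meet at 2, so that is the treewidth.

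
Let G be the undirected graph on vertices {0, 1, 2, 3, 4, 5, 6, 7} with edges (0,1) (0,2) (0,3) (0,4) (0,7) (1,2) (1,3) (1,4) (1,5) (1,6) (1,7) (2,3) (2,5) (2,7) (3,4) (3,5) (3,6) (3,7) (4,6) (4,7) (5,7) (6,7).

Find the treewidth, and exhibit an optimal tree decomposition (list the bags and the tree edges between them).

Treewidth 4.
Bags: B1 = {0, 1, 3, 4, 7}  B2 = {1, 3, 4, 6, 7}  B3 = {0, 1, 2, 3, 7}  B4 = {1, 2, 3, 5, 7}
Tree: B1–B2, B1–B3, B3–B4

Every bag has size at most 5, so the width is 5 − 1 = 4 and tw(G) ≤ 4. Conversely, {0, 1, 2, 3, 7} is a clique of size 5, and the vertices of any clique must share a bag in every tree decomposition; so some bag has ≥ 5 vertices and tw(G) ≥ 4. The upper and lower bounds meet at 4, so that is the treewidth.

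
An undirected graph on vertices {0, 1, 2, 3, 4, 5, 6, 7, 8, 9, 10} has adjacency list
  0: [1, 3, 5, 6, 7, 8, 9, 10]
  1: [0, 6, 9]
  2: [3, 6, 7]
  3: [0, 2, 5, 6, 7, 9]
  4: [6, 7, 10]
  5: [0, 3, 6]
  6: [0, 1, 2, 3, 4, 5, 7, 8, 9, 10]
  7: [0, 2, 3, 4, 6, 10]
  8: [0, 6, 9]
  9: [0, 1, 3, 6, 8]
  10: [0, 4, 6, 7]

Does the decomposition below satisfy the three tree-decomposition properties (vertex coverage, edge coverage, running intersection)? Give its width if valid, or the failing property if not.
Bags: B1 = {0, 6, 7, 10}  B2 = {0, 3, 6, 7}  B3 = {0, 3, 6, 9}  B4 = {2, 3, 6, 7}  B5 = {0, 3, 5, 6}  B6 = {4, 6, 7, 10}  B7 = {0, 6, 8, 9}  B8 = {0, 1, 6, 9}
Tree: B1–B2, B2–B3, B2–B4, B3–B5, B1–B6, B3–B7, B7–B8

Vertex coverage: the bags together contain {0, 1, 2, 3, 4, 5, 6, 7, 8, 9, 10}, the full vertex set. Edge coverage: each edge of G has both endpoints in at least one bag. Running intersection: for every vertex, the bags containing it form a connected subtree. All three properties hold, so this is a valid tree decomposition of width max|bag| − 1 = 3, and hence tw(G) ≤ 3.

Yes; width 3.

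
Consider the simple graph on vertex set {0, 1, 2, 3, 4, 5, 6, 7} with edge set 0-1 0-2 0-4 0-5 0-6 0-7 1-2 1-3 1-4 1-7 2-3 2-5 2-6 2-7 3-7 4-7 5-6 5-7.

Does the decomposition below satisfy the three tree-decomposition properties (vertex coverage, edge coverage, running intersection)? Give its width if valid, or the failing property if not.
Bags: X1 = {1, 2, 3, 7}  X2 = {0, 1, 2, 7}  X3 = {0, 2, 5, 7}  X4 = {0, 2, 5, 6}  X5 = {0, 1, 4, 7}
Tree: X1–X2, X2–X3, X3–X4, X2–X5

Every vertex of G appears in some bag (union = {0, 1, 2, 3, 4, 5, 6, 7}); every edge is covered by a bag; and for each vertex v the set of bags containing v is connected in the bag tree. The decomposition is therefore valid. The largest bag has 4 vertices, so the width is 3.

Yes; width 3.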